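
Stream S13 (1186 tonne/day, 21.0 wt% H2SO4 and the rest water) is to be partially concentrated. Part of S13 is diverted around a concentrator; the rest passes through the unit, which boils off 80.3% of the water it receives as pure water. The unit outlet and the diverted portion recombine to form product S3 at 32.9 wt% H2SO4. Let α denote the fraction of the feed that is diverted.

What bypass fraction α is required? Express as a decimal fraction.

All 1186×0.210 = 249.06 tonne/day of H2SO4 reaches S3, so S3 = 249.06/0.329 = 757.02 tonne/day and vapour = 428.98 tonne/day.
The evaporator receives (1−α)·1186 of feed at 0.790 water and removes 0.803 of that water:
0.803×0.790×(1−α)×1186 = 428.98
(1−α) = 428.98/752.36 = 0.5702;  α = 0.4298.

0.430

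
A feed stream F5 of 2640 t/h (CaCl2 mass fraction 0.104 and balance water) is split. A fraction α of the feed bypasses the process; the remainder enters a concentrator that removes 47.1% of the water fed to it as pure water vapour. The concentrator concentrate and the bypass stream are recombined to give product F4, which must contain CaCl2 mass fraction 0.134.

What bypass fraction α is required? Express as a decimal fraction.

0.469

All 2640×0.104 = 274.56 t/h of CaCl2 reaches F4, so F4 = 274.56/0.134 = 2049 t/h and vapour = 591.04 t/h.
The evaporator receives (1−α)·2640 of feed at 0.896 water and removes 0.471 of that water:
0.471×0.896×(1−α)×2640 = 591.04
(1−α) = 591.04/1114.1 = 0.5305;  α = 0.4695.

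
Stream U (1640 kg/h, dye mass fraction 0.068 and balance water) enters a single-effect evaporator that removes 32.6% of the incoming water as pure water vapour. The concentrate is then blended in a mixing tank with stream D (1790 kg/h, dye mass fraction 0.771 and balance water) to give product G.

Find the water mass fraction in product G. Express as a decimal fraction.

0.491

Vapour removed = 0.326×0.932×1640 = 498.28 kg/h; concentrate = 1141.7 kg/h.
water reaching the mixer = 1030.2 (from concentrate) + 1790×0.229 = 1440.1 kg/h.
Product flow = 1141.7 + 1790 = 2931.7 kg/h; water fraction = 0.491.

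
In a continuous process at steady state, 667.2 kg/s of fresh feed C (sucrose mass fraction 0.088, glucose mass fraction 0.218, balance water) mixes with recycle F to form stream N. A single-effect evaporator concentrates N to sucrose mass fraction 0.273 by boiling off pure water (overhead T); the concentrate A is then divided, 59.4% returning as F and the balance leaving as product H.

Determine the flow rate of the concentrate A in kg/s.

Overall sucrose balance (none leaves overhead): sucrose in fresh feed = sucrose in product, i.e. 667.2×0.088 = (1−0.594)·A·0.273.
A = 58.714/(0.273×0.406) = 529.72 kg/s.

529.7 kg/s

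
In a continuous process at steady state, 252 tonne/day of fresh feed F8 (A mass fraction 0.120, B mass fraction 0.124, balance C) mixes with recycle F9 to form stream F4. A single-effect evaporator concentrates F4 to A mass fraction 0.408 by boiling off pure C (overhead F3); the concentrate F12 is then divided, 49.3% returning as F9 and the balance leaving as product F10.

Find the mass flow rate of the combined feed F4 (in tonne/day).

Overall A balance (none leaves overhead): A in fresh feed = A in product, i.e. 252×0.120 = (1−0.493)·F12·0.408.
F12 = 30.24/(0.408×0.507) = 146.19 tonne/day.
Recycle F9 = 0.493×146.19 = 72.071 tonne/day.
Combined feed F4 = 252 + 72.071 = 324.07 tonne/day.

324.1 tonne/day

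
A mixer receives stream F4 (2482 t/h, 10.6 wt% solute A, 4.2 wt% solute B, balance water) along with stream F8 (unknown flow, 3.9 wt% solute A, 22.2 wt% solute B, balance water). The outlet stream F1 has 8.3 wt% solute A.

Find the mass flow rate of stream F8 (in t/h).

1297 t/h

Let F8 be the unknown flow. Total out = 2482 + F8.
solute A balance: 263.09 + 0.039·F8 = 0.083·(2482 + F8)
(0.039 − 0.083)·F8 = 0.083×2482 − 263.09 = -57.086
F8 = -57.086 / -0.044 = 1297.4 t/h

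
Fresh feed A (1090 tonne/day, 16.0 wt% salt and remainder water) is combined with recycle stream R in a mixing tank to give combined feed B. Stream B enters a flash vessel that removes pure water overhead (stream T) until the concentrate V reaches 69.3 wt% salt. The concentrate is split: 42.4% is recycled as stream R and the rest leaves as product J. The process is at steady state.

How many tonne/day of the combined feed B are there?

Overall salt balance (none leaves overhead): salt in fresh feed = salt in product, i.e. 1090×0.160 = (1−0.424)·V·0.693.
V = 174.4/(0.693×0.576) = 436.91 tonne/day.
Recycle R = 0.424×436.91 = 185.25 tonne/day.
Combined feed B = 1090 + 185.25 = 1275.2 tonne/day.

1275 tonne/day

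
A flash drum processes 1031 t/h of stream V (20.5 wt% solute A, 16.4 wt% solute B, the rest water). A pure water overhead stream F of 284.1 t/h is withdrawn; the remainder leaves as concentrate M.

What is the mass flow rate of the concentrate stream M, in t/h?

Concentrate = 1031 − 284.1 = 746.9 t/h.

746.9 t/h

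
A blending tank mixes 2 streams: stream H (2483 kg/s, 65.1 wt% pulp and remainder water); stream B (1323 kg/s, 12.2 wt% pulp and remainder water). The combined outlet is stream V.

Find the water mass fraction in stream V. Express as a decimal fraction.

0.533

Total flow out = 2483 + 1323 = 3806 kg/s.
water in = 2483×0.349 + 1323×0.878 = 2028.2 kg/s.
water mass fraction in V = 2028.2/3806 = 0.533.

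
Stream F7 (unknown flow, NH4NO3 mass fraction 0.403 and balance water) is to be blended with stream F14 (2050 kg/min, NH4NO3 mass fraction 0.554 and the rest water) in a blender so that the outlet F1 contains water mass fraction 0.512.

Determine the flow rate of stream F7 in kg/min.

1592 kg/min

Let F7 be the unknown flow. Total out = 2050 + F7.
water balance: 914.3 + 0.597·F7 = 0.512·(2050 + F7)
(0.597 − 0.512)·F7 = 0.512×2050 − 914.3 = 135.3
F7 = 135.3 / 0.085 = 1591.8 kg/min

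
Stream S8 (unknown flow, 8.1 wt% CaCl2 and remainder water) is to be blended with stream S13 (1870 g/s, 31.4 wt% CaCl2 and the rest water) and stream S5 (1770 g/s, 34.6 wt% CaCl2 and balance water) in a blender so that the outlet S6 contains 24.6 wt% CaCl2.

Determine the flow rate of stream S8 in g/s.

Let S8 be the unknown flow. Total out = 3640 + S8.
CaCl2 balance: 1199.6 + 0.081·S8 = 0.246·(3640 + S8)
(0.081 − 0.246)·S8 = 0.246×3640 − 1199.6 = -304.16
S8 = -304.16 / -0.165 = 1843.4 g/s

1843 g/s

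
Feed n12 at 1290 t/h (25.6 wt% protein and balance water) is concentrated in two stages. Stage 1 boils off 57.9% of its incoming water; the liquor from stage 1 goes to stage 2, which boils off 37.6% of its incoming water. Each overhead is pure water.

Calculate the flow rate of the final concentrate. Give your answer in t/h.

582.4 t/h

water in feed = 1290×0.744 = 959.76 t/h.
After stage 1: water left = (1−0.579)×959.76 = 404.06; stream total = 734.3 t/h.
After stage 2: water left = (1−0.376)×404.06 = 252.13; final concentrate = 582.37 t/h.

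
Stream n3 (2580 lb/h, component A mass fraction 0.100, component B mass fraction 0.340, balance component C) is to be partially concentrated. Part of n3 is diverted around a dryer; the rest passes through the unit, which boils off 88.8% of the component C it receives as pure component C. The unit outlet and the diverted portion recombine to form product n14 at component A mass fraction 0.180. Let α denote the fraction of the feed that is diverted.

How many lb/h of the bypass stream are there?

274.1 lb/h

All 2580×0.100 = 258 lb/h of component A reaches n14, so n14 = 258/0.180 = 1433.3 lb/h and vapour = 1146.7 lb/h.
The evaporator receives (1−α)·2580 of feed at 0.560 component C and removes 0.888 of that component C:
0.888×0.560×(1−α)×2580 = 1146.7
(1−α) = 1146.7/1283 = 0.8938;  α = 0.1062.
Bypass flow = 0.1062×2580 = 274.12 lb/h.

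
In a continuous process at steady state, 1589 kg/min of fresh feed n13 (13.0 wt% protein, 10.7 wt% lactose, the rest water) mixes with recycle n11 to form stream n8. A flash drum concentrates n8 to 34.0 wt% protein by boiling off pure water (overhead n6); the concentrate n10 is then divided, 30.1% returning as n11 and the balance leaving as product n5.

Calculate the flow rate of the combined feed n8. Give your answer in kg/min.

Overall protein balance (none leaves overhead): protein in fresh feed = protein in product, i.e. 1589×0.130 = (1−0.301)·n10·0.340.
n10 = 206.57/(0.340×0.699) = 869.18 kg/min.
Recycle n11 = 0.301×869.18 = 261.62 kg/min.
Combined feed n8 = 1589 + 261.62 = 1850.6 kg/min.

1851 kg/min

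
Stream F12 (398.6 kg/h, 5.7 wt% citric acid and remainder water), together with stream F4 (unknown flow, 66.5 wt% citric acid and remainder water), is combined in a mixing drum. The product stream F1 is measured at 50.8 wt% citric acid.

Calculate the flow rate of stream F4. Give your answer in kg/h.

1145 kg/h

Let F4 be the unknown flow. Total out = 398.6 + F4.
citric acid balance: 22.72 + 0.665·F4 = 0.508·(398.6 + F4)
(0.665 − 0.508)·F4 = 0.508×398.6 − 22.72 = 179.77
F4 = 179.77 / 0.157 = 1145 kg/h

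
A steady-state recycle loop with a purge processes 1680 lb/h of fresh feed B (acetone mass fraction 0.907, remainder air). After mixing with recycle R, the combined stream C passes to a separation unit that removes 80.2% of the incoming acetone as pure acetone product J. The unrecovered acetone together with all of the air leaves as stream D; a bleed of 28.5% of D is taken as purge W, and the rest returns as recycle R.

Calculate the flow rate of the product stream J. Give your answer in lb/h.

acetone in C: m_A = 1680×0.907 + (1−0.285)·(1−0.802)·m_A, so m_A = 1523.8/0.8584 = 1775.1 lb/h.
Product J = 0.802×1775.1 = 1423.6 lb/h.

1424 lb/h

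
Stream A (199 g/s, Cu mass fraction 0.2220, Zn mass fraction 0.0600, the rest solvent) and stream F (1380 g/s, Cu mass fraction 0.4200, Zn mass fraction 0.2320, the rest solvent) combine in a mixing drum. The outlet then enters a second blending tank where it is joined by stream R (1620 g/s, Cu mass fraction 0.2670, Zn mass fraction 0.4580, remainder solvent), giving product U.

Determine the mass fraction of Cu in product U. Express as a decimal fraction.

Overall, product flow = 3199 g/s.
Cu in = 199×0.222 + 1380×0.420 + 1620×0.267 = 1056.3 g/s.
Cu fraction in U = 0.3302.

0.3302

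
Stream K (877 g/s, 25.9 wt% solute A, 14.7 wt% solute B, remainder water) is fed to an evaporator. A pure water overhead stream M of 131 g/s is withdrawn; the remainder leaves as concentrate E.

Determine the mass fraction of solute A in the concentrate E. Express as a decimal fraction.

0.304

solute A is not removed: 877×0.259 = 227.14 g/s of solute A enters E.
Concentrate = 877 − 131 = 746 g/s.
Mass fraction = 227.14/746 = 0.304.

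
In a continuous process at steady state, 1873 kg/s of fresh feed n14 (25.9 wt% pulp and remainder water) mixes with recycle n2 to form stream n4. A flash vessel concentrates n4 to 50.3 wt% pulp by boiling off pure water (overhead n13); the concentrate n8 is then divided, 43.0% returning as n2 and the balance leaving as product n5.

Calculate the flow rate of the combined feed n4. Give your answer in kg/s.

Overall pulp balance (none leaves overhead): pulp in fresh feed = pulp in product, i.e. 1873×0.259 = (1−0.430)·n8·0.503.
n8 = 485.11/(0.503×0.570) = 1692 kg/s.
Recycle n2 = 0.430×1692 = 727.55 kg/s.
Combined feed n4 = 1873 + 727.55 = 2600.6 kg/s.

2601 kg/s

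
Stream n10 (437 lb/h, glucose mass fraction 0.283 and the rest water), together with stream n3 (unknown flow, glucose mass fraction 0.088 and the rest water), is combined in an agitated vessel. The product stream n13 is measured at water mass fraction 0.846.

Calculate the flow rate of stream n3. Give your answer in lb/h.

854.1 lb/h

Let n3 be the unknown flow. Total out = 437 + n3.
water balance: 313.33 + 0.912·n3 = 0.846·(437 + n3)
(0.912 − 0.846)·n3 = 0.846×437 − 313.33 = 56.373
n3 = 56.373 / 0.066 = 854.14 lb/h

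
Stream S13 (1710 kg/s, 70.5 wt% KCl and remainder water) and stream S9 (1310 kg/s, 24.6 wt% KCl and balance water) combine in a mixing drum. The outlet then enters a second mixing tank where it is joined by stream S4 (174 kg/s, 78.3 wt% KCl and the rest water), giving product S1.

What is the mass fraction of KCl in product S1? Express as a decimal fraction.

Overall, product flow = 3194 kg/s.
KCl in = 1710×0.705 + 1310×0.246 + 174×0.783 = 1664.1 kg/s.
KCl fraction in S1 = 0.5210.

0.5210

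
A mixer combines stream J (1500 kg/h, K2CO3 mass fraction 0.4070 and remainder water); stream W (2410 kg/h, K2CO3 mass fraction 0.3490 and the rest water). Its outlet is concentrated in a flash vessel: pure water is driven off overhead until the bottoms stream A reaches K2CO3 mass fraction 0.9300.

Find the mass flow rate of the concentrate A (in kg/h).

K2CO3 entering = 1500×0.407 + 2410×0.349 = 1451.6 kg/h.
All K2CO3 reports to A, so A = 1451.6/0.930 = 1560.8 kg/h.

1561 kg/h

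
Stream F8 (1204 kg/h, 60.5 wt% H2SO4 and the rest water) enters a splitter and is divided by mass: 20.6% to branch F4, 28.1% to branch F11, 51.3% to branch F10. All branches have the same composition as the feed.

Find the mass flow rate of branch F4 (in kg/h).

Branch F4 flow = 0.206×1204 = 248.02 kg/h.

248 kg/h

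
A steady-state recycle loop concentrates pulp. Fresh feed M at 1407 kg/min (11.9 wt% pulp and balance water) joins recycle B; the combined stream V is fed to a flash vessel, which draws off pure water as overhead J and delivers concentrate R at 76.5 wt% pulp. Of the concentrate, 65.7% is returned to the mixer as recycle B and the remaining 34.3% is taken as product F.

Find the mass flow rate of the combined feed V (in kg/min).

Overall pulp balance (none leaves overhead): pulp in fresh feed = pulp in product, i.e. 1407×0.119 = (1−0.657)·R·0.765.
R = 167.43/(0.765×0.343) = 638.1 kg/min.
Recycle B = 0.657×638.1 = 419.23 kg/min.
Combined feed V = 1407 + 419.23 = 1826.2 kg/min.

1826 kg/min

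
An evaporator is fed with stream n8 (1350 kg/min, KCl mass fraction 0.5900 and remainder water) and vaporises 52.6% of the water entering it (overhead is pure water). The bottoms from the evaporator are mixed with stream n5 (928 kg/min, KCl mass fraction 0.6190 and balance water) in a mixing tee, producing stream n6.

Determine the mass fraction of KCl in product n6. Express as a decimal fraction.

0.6900

Vapour removed = 0.526×0.410×1350 = 291.14 kg/min; concentrate = 1058.9 kg/min.
KCl reaching the mixer = 796.5 (from concentrate) + 928×0.619 = 1370.9 kg/min.
Product flow = 1058.9 + 928 = 1986.9 kg/min; KCl fraction = 0.6900.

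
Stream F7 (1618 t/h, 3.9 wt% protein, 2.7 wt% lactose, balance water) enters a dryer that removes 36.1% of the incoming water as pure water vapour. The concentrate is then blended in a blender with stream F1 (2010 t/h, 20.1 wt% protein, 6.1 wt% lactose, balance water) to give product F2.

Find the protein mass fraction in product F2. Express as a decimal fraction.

0.1515

Vapour removed = 0.361×0.934×1618 = 545.55 t/h; concentrate = 1072.5 t/h.
protein reaching the mixer = 63.102 (from concentrate) + 2010×0.201 = 467.11 t/h.
Product flow = 1072.5 + 2010 = 3082.5 t/h; protein fraction = 0.1515.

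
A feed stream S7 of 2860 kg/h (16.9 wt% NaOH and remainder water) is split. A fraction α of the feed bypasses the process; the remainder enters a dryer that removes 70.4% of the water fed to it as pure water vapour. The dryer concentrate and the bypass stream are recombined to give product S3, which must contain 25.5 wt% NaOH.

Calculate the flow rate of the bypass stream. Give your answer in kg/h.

1211 kg/h

All 2860×0.169 = 483.34 kg/h of NaOH reaches S3, so S3 = 483.34/0.255 = 1895.5 kg/h and vapour = 964.55 kg/h.
The evaporator receives (1−α)·2860 of feed at 0.831 water and removes 0.704 of that water:
0.704×0.831×(1−α)×2860 = 964.55
(1−α) = 964.55/1673.2 = 0.5765;  α = 0.4235.
Bypass flow = 0.4235×2860 = 1211.3 kg/h.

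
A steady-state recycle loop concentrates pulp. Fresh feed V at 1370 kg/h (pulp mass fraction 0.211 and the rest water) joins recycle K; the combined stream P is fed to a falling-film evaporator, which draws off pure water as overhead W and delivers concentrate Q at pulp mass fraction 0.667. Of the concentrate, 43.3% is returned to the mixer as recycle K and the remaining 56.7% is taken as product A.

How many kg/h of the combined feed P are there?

Overall pulp balance (none leaves overhead): pulp in fresh feed = pulp in product, i.e. 1370×0.211 = (1−0.433)·Q·0.667.
Q = 289.07/(0.667×0.567) = 764.35 kg/h.
Recycle K = 0.433×764.35 = 330.96 kg/h.
Combined feed P = 1370 + 330.96 = 1701 kg/h.

1701 kg/h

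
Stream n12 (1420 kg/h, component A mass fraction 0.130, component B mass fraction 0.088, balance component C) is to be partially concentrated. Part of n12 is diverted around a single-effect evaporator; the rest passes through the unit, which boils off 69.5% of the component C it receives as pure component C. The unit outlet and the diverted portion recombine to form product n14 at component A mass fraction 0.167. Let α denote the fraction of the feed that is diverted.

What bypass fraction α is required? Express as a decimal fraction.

All 1420×0.130 = 184.6 kg/h of component A reaches n14, so n14 = 184.6/0.167 = 1105.4 kg/h and vapour = 314.61 kg/h.
The evaporator receives (1−α)·1420 of feed at 0.782 component C and removes 0.695 of that component C:
0.695×0.782×(1−α)×1420 = 314.61
(1−α) = 314.61/771.76 = 0.4077;  α = 0.5923.

0.592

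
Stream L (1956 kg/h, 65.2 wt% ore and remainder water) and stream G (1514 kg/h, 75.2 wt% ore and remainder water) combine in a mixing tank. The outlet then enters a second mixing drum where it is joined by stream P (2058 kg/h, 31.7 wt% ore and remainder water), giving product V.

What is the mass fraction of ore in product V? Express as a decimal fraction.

0.5547

Overall, product flow = 5528 kg/h.
ore in = 1956×0.652 + 1514×0.752 + 2058×0.317 = 3066.2 kg/h.
ore fraction in V = 0.5547.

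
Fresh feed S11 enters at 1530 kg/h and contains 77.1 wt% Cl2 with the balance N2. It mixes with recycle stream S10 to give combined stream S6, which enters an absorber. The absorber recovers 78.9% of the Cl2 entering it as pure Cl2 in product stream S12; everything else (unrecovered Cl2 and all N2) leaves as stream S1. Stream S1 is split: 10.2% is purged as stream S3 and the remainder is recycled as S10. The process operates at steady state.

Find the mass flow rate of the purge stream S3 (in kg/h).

381.7 kg/h

N2 enters only via S11 and leaves only via the purge: 1530×0.229 = 0.102×(N2 in S1), and the absorber passes all N2, so N2 in S6 = N2 in S1 = 3435 kg/h.
Cl2 in S6: m_A = 1530×0.771 + (1−0.102)·(1−0.789)·m_A, so m_A = 1179.6/0.8105 = 1455.4 kg/h.
S1 = (1−0.789)×1455.4 + 3435 = 3742.1 kg/h.
Purge S3 = 0.102×3742.1 = 381.69 kg/h.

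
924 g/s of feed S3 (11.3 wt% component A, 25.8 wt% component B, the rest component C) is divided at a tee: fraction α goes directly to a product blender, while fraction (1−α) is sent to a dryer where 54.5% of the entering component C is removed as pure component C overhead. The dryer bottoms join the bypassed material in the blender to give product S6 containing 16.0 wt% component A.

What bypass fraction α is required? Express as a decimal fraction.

0.143

All 924×0.113 = 104.41 g/s of component A reaches S6, so S6 = 104.41/0.160 = 652.58 g/s and vapour = 271.42 g/s.
The evaporator receives (1−α)·924 of feed at 0.629 component C and removes 0.545 of that component C:
0.545×0.629×(1−α)×924 = 271.42
(1−α) = 271.42/316.75 = 0.8569;  α = 0.1431.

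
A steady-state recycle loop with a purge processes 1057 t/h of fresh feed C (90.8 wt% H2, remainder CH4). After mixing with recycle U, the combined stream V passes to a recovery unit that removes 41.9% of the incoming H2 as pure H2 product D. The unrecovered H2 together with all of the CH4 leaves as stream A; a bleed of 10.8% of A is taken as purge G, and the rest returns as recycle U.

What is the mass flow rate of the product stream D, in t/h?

H2 in V: m_A = 1057×0.908 + (1−0.108)·(1−0.419)·m_A, so m_A = 959.76/0.4817 = 1992.2 t/h.
Product D = 0.419×1992.2 = 834.75 t/h.

834.7 t/h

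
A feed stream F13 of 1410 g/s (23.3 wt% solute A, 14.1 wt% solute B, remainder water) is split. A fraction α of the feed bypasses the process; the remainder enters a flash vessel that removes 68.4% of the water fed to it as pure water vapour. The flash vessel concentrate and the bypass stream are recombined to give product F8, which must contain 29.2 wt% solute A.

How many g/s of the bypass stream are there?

All 1410×0.233 = 328.53 g/s of solute A reaches F8, so F8 = 328.53/0.292 = 1125.1 g/s and vapour = 284.9 g/s.
The evaporator receives (1−α)·1410 of feed at 0.626 water and removes 0.684 of that water:
0.684×0.626×(1−α)×1410 = 284.9
(1−α) = 284.9/603.74 = 0.4719;  α = 0.5281.
Bypass flow = 0.5281×1410 = 744.64 g/s.

744.6 g/s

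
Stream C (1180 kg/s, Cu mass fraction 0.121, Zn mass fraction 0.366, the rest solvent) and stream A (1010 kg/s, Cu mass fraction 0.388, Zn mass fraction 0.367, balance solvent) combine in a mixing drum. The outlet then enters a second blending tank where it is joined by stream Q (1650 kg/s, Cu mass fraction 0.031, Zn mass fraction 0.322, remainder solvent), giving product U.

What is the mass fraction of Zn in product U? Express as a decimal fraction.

Overall, product flow = 3840 kg/s.
Zn in = 1180×0.366 + 1010×0.367 + 1650×0.322 = 1333.9 kg/s.
Zn fraction in U = 0.347.

0.347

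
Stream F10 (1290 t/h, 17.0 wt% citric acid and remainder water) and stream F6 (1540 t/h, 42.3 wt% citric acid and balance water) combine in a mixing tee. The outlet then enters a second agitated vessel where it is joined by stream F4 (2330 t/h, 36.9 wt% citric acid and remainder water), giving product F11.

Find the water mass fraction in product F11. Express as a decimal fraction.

Overall, product flow = 5160 t/h.
water in = 1290×0.830 + 1540×0.577 + 2330×0.631 = 3429.5 t/h.
water fraction in F11 = 0.6646.

0.6646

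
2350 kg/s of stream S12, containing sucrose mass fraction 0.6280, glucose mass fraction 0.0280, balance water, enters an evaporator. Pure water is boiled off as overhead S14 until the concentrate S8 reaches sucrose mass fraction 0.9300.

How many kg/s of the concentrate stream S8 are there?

sucrose is conserved: 2350×0.628 = 1475.8 kg/s all reports to the concentrate.
Concentrate = 1475.8/(target fraction) = 1586.9 kg/s.

1587 kg/s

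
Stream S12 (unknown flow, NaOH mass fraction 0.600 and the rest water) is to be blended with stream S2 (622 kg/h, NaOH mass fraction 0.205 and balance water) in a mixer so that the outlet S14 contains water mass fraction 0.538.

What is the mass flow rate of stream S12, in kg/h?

Let S12 be the unknown flow. Total out = 622 + S12.
water balance: 494.49 + 0.400·S12 = 0.538·(622 + S12)
(0.400 − 0.538)·S12 = 0.538×622 − 494.49 = -159.85
S12 = -159.85 / -0.138 = 1158.4 kg/h

1158 kg/h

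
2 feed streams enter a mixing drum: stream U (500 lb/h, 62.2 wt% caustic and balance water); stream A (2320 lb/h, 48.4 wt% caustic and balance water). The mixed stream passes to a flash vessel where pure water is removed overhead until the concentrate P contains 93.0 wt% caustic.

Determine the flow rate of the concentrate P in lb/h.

1542 lb/h

caustic entering = 500×0.622 + 2320×0.484 = 1433.9 lb/h.
All caustic reports to P, so P = 1433.9/0.930 = 1541.8 lb/h.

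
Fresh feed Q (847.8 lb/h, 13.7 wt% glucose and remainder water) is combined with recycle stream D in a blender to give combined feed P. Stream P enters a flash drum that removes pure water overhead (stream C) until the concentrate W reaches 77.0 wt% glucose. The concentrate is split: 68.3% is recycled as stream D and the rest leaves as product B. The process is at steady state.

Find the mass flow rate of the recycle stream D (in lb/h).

325 lb/h

Overall glucose balance (none leaves overhead): glucose in fresh feed = glucose in product, i.e. 847.8×0.137 = (1−0.683)·W·0.770.
W = 116.15/(0.770×0.317) = 475.84 lb/h.
Recycle D = 0.683×475.84 = 325 lb/h.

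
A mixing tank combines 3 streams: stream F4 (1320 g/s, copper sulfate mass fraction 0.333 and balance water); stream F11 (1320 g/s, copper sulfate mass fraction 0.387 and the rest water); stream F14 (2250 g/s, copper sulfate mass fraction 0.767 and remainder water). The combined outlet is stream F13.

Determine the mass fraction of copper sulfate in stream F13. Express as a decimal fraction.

0.547

Total flow out = 1320 + 1320 + 2250 = 4890 g/s.
copper sulfate in = 1320×0.333 + 1320×0.387 + 2250×0.767 = 2676.2 g/s.
copper sulfate mass fraction in F13 = 2676.2/4890 = 0.547.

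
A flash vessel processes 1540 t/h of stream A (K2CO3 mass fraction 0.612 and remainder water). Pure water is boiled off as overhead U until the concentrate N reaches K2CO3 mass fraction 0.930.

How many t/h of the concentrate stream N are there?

K2CO3 is conserved: 1540×0.612 = 942.48 t/h all reports to the concentrate.
Concentrate = 942.48/(target fraction) = 1013.4 t/h.

1013 t/h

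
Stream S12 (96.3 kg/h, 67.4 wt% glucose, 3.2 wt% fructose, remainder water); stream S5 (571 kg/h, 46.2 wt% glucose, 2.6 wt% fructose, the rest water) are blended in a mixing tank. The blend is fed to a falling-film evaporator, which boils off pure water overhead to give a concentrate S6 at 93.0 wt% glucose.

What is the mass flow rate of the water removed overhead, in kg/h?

glucose entering = 96.3×0.674 + 571×0.462 = 328.71 kg/h.
All glucose reports to S6, so S6 = 328.71/0.930 = 353.45 kg/h.
Total feed = 667.3 kg/h; overhead = 667.3 − 353.45 = 313.85 kg/h.

313.9 kg/h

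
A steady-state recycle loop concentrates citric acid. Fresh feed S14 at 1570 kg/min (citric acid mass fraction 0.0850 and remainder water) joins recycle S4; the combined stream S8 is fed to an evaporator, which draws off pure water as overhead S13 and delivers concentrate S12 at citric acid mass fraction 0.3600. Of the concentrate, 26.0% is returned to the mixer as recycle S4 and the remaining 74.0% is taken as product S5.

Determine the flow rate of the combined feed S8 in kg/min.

1700 kg/min

Overall citric acid balance (none leaves overhead): citric acid in fresh feed = citric acid in product, i.e. 1570×0.085 = (1−0.260)·S12·0.360.
S12 = 133.45/(0.360×0.740) = 500.94 kg/min.
Recycle S4 = 0.260×500.94 = 130.24 kg/min.
Combined feed S8 = 1570 + 130.24 = 1700.2 kg/min.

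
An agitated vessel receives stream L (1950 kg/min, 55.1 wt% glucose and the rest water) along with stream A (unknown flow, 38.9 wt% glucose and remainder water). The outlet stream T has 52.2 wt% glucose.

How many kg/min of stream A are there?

Let A be the unknown flow. Total out = 1950 + A.
glucose balance: 1074.5 + 0.389·A = 0.522·(1950 + A)
(0.389 − 0.522)·A = 0.522×1950 − 1074.5 = -56.55
A = -56.55 / -0.133 = 425.19 kg/min

425.2 kg/min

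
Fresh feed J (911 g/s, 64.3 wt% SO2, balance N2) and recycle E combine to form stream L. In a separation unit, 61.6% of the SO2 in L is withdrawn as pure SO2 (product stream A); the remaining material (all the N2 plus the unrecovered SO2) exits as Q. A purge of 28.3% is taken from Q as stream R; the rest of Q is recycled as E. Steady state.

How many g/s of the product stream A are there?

SO2 in L: m_A = 911×0.643 + (1−0.283)·(1−0.616)·m_A, so m_A = 585.77/0.7247 = 808.33 g/s.
Product A = 0.616×808.33 = 497.93 g/s.

497.9 g/s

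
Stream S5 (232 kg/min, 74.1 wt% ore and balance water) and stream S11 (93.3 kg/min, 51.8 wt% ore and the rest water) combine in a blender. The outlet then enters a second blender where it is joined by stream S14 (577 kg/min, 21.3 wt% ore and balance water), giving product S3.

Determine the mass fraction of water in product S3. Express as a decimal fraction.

Overall, product flow = 902.3 kg/min.
water in = 232×0.259 + 93.3×0.482 + 577×0.787 = 559.16 kg/min.
water fraction in S3 = 0.6197.

0.6197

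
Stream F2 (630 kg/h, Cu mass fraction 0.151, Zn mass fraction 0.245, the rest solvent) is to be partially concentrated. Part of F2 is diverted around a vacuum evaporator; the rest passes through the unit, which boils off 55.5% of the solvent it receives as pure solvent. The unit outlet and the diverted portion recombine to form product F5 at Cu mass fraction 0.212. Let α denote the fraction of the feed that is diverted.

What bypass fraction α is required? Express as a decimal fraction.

0.142

All 630×0.151 = 95.13 kg/h of Cu reaches F5, so F5 = 95.13/0.212 = 448.73 kg/h and vapour = 181.27 kg/h.
The evaporator receives (1−α)·630 of feed at 0.604 solvent and removes 0.555 of that solvent:
0.555×0.604×(1−α)×630 = 181.27
(1−α) = 181.27/211.19 = 0.8583;  α = 0.1417.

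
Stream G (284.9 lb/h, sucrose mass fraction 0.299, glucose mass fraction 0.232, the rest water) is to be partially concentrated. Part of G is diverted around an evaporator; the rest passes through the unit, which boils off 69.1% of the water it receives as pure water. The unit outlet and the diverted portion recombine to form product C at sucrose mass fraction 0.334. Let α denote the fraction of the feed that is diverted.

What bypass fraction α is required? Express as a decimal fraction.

All 284.9×0.299 = 85.185 lb/h of sucrose reaches C, so C = 85.185/0.334 = 255.05 lb/h and vapour = 29.855 lb/h.
The evaporator receives (1−α)·284.9 of feed at 0.469 water and removes 0.691 of that water:
0.691×0.469×(1−α)×284.9 = 29.855
(1−α) = 29.855/92.33 = 0.3233;  α = 0.6767.

0.677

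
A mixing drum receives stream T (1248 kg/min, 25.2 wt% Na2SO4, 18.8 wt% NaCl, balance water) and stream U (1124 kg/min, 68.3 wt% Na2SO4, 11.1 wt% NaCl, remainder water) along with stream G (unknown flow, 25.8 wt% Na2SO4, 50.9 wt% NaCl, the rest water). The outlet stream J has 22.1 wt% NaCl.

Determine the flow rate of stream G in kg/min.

Let G be the unknown flow. Total out = 2372 + G.
NaCl balance: 359.39 + 0.509·G = 0.221·(2372 + G)
(0.509 − 0.221)·G = 0.221×2372 − 359.39 = 164.82
G = 164.82 / 0.288 = 572.31 kg/min

572.3 kg/min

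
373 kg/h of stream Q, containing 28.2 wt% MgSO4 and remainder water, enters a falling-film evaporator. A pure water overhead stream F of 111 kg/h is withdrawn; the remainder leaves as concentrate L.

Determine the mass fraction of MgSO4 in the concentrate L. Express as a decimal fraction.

0.401

MgSO4 is not removed: 373×0.282 = 105.19 kg/h of MgSO4 enters L.
Concentrate = 373 − 111 = 262 kg/h.
Mass fraction = 105.19/262 = 0.401.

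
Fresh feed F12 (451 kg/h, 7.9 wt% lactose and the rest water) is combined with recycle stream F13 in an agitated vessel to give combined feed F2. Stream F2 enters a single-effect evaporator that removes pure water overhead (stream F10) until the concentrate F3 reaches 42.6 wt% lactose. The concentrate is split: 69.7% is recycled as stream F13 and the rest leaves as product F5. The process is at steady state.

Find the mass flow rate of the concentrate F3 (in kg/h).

276 kg/h

Overall lactose balance (none leaves overhead): lactose in fresh feed = lactose in product, i.e. 451×0.079 = (1−0.697)·F3·0.426.
F3 = 35.629/(0.426×0.303) = 276.03 kg/h.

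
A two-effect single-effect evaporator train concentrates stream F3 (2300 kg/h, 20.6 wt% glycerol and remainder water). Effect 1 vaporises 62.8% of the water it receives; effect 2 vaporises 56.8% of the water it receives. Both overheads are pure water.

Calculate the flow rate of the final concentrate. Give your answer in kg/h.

767.3 kg/h

water in feed = 2300×0.794 = 1826.2 kg/h.
After stage 1: water left = (1−0.628)×1826.2 = 679.35; stream total = 1153.1 kg/h.
After stage 2: water left = (1−0.568)×679.35 = 293.48; final concentrate = 767.28 kg/h.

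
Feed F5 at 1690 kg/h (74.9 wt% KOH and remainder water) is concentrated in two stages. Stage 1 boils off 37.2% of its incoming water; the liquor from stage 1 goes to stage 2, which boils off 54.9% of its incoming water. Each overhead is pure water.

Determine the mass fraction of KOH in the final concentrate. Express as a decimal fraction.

0.913

water in feed = 1690×0.251 = 424.19 kg/h.
After stage 1: water left = (1−0.372)×424.19 = 266.39; stream total = 1532.2 kg/h.
After stage 2: water left = (1−0.549)×266.39 = 120.14; final concentrate = 1386 kg/h.
KOH fraction = 1265.8/1386 = 0.913.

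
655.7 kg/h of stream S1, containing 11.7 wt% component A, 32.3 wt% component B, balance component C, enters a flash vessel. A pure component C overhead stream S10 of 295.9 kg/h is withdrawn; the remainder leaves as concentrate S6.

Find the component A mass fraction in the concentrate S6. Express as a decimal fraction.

component A is not removed: 655.7×0.117 = 76.717 kg/h of component A enters S6.
Concentrate = 655.7 − 295.9 = 359.8 kg/h.
Mass fraction = 76.717/359.8 = 0.2132.

0.2132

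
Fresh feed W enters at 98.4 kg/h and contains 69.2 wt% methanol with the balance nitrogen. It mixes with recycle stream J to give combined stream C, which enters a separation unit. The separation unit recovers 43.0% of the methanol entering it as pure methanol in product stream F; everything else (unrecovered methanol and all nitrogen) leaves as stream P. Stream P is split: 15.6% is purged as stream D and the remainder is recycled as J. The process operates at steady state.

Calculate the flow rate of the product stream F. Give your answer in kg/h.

methanol in C: m_A = 98.4×0.692 + (1−0.156)·(1−0.430)·m_A, so m_A = 68.093/0.5189 = 131.22 kg/h.
Product F = 0.430×131.22 = 56.425 kg/h.

56.42 kg/h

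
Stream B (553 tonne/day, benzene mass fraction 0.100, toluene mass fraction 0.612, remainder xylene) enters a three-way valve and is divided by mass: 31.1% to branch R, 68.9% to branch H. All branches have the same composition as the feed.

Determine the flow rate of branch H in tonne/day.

Branch H flow = 0.689×553 = 381.02 tonne/day.

381 tonne/day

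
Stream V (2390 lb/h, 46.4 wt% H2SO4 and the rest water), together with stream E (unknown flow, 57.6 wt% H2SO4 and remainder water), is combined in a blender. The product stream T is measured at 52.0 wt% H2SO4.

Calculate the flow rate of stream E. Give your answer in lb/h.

Let E be the unknown flow. Total out = 2390 + E.
H2SO4 balance: 1109 + 0.576·E = 0.520·(2390 + E)
(0.576 − 0.520)·E = 0.520×2390 − 1109 = 133.84
E = 133.84 / 0.056 = 2390 lb/h

2390 lb/h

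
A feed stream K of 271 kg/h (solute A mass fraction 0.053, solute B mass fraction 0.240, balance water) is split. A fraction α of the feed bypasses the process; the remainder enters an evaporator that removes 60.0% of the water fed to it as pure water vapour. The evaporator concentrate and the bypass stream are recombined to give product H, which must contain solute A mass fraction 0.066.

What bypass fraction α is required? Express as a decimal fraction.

All 271×0.053 = 14.363 kg/h of solute A reaches H, so H = 14.363/0.066 = 217.62 kg/h and vapour = 53.379 kg/h.
The evaporator receives (1−α)·271 of feed at 0.707 water and removes 0.600 of that water:
0.600×0.707×(1−α)×271 = 53.379
(1−α) = 53.379/114.96 = 0.4643;  α = 0.5357.

0.536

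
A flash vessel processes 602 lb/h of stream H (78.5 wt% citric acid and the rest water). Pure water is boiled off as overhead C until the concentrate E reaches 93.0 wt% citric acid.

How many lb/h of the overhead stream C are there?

93.86 lb/h

citric acid is conserved: 602×0.785 = 472.57 lb/h all reports to the concentrate.
Concentrate = 472.57/(target fraction) = 508.14 lb/h.
Overhead = 602 − 508.14 = 93.86 lb/h.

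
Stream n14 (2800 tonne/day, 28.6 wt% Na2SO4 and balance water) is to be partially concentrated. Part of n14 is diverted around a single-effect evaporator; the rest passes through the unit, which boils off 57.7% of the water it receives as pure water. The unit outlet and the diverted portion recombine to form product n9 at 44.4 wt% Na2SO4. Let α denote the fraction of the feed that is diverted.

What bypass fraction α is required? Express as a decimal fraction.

0.136

All 2800×0.286 = 800.8 tonne/day of Na2SO4 reaches n9, so n9 = 800.8/0.444 = 1803.6 tonne/day and vapour = 996.4 tonne/day.
The evaporator receives (1−α)·2800 of feed at 0.714 water and removes 0.577 of that water:
0.577×0.714×(1−α)×2800 = 996.4
(1−α) = 996.4/1153.5 = 0.8638;  α = 0.1362.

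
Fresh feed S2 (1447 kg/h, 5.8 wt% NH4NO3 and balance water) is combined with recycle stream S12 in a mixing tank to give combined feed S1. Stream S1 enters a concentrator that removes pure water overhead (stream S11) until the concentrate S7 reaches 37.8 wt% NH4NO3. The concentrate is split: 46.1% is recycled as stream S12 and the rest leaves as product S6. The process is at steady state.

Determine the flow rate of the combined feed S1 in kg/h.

Overall NH4NO3 balance (none leaves overhead): NH4NO3 in fresh feed = NH4NO3 in product, i.e. 1447×0.058 = (1−0.461)·S7·0.378.
S7 = 83.926/(0.378×0.539) = 411.92 kg/h.
Recycle S12 = 0.461×411.92 = 189.9 kg/h.
Combined feed S1 = 1447 + 189.9 = 1636.9 kg/h.

1637 kg/h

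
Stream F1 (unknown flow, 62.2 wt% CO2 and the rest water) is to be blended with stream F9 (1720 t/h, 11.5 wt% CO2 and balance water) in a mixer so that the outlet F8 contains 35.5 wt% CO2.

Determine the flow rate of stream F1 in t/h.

Let F1 be the unknown flow. Total out = 1720 + F1.
CO2 balance: 197.8 + 0.622·F1 = 0.355·(1720 + F1)
(0.622 − 0.355)·F1 = 0.355×1720 − 197.8 = 412.8
F1 = 412.8 / 0.267 = 1546.1 t/h

1546 t/h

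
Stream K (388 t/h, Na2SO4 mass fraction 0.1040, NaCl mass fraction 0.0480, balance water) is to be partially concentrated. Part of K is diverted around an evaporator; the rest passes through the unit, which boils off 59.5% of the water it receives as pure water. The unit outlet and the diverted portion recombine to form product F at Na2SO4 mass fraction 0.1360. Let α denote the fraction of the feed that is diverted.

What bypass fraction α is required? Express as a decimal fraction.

All 388×0.104 = 40.352 t/h of Na2SO4 reaches F, so F = 40.352/0.136 = 296.71 t/h and vapour = 91.294 t/h.
The evaporator receives (1−α)·388 of feed at 0.848 water and removes 0.595 of that water:
0.595×0.848×(1−α)×388 = 91.294
(1−α) = 91.294/195.77 = 0.4663;  α = 0.5337.

0.534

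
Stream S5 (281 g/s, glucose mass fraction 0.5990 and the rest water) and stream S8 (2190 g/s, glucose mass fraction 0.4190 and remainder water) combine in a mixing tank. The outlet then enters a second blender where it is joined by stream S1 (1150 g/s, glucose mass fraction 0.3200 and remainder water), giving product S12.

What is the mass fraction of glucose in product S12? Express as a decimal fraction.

Overall, product flow = 3621 g/s.
glucose in = 281×0.599 + 2190×0.419 + 1150×0.320 = 1453.9 g/s.
glucose fraction in S12 = 0.4015.

0.4015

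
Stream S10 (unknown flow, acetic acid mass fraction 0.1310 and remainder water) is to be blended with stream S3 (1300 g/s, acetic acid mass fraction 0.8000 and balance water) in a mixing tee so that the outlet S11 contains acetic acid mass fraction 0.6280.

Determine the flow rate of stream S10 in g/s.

449.9 g/s

Let S10 be the unknown flow. Total out = 1300 + S10.
acetic acid balance: 1040 + 0.131·S10 = 0.628·(1300 + S10)
(0.131 − 0.628)·S10 = 0.628×1300 − 1040 = -223.6
S10 = -223.6 / -0.497 = 449.9 g/s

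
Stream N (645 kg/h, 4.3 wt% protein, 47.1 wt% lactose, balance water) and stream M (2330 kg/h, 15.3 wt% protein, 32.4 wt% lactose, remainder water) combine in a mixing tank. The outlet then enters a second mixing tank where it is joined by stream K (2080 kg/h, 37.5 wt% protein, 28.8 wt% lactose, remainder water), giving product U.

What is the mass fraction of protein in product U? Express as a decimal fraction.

0.230

Overall, product flow = 5055 kg/h.
protein in = 645×0.043 + 2330×0.153 + 2080×0.375 = 1164.2 kg/h.
protein fraction in U = 0.230.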